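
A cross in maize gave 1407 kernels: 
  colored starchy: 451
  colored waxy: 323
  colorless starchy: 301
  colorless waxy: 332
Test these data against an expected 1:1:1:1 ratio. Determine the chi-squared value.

Total ratio parts = 4. Expected numbers out of 1407:
  colored starchy: 1407 × 1/4 = 351.75
  colored waxy: 1407 × 1/4 = 351.75
  colorless starchy: 1407 × 1/4 = 351.75
  colorless waxy: 1407 × 1/4 = 351.75
χ² = Σ (O − E)² / E
  colored starchy: (451 − 351.75)² / 351.75 = 28.0044
  colored waxy: (323 − 351.75)² / 351.75 = 2.3499
  colorless starchy: (301 − 351.75)² / 351.75 = 7.3221
  colorless waxy: (332 − 351.75)² / 351.75 = 1.1089
χ² = 28.0044 + 2.3499 + 7.3221 + 1.1089 = 38.7853 ≈ 38.785

38.785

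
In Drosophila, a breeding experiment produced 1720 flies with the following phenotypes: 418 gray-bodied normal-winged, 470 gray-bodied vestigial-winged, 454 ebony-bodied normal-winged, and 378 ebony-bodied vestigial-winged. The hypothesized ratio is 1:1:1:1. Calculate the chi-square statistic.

Under the 1:1:1:1 hypothesis (Σ ratio = 4, N = 1720):
  gray-bodied normal-winged: 1720 × 1/4 = 430
  gray-bodied vestigial-winged: 1720 × 1/4 = 430
  ebony-bodied normal-winged: 1720 × 1/4 = 430
  ebony-bodied vestigial-winged: 1720 × 1/4 = 430
χ² = Σ (O − E)² / E
  gray-bodied normal-winged: (418 − 430)² / 430 = 0.3349
  gray-bodied vestigial-winged: (470 − 430)² / 430 = 3.7209
  ebony-bodied normal-winged: (454 − 430)² / 430 = 1.3395
  ebony-bodied vestigial-winged: (378 − 430)² / 430 = 6.2884
χ² = 0.3349 + 3.7209 + 1.3395 + 6.2884 = 11.6837 ≈ 11.684

11.684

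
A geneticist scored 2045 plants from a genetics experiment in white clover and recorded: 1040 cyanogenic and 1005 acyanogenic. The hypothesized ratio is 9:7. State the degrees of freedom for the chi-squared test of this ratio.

A goodness-of-fit test with 2 phenotype classes has df = 2 − 1 = 1.

1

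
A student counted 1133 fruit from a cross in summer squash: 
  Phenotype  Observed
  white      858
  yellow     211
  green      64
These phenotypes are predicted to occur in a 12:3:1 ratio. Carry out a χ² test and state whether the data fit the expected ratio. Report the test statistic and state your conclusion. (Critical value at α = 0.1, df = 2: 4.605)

The 12:3:1 ratio has 16 parts, so with N = 1133 the expected counts are:
  white: 1133 × 12/16 = 849.75
  yellow: 1133 × 3/16 = 212.4375
  green: 1133 × 1/16 = 70.8125
χ² = Σ (O − E)² / E
  white: (858 − 849.75)² / 849.75 = 0.0801
  yellow: (211 − 212.4375)² / 212.4375 = 0.0097
  green: (64 − 70.8125)² / 70.8125 = 0.6554
χ² = 0.0801 + 0.0097 + 0.6554 = 0.7452 ≈ 0.745
Degrees of freedom = 3 − 1 = 2; critical value at α = 0.1 is 4.605.
Since 0.745 < 4.605, we fail to reject the null hypothesis — the data are consistent with the 12:3:1 ratio.

0.745; consistent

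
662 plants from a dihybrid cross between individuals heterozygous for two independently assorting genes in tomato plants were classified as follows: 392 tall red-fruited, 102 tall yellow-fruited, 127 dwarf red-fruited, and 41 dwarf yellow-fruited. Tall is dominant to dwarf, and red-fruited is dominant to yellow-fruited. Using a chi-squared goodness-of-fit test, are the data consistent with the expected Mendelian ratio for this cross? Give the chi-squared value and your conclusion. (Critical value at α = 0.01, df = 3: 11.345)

A dihybrid F₂ with independent assortment and complete dominance at both loci gives a 9:3:3:1 phenotypic ratio.
Under the 9:3:3:1 hypothesis (Σ ratio = 16, N = 662):
  tall red-fruited: 662 × 9/16 = 372.375
  tall yellow-fruited: 662 × 3/16 = 124.125
  dwarf red-fruited: 662 × 3/16 = 124.125
  dwarf yellow-fruited: 662 × 1/16 = 41.375
χ² = Σ (O − E)² / E
  tall red-fruited: (392 − 372.375)² / 372.375 = 1.0343
  tall yellow-fruited: (102 − 124.125)² / 124.125 = 3.9437
  dwarf red-fruited: (127 − 124.125)² / 124.125 = 0.0666
  dwarf yellow-fruited: (41 − 41.375)² / 41.375 = 0.0034
χ² = 1.0343 + 3.9437 + 0.0666 + 0.0034 = 5.048
Degrees of freedom = 4 − 1 = 3; critical value at α = 0.01 is 11.345.
Since 5.048 < 11.345, we fail to reject the null hypothesis — the data are consistent with the 9:3:3:1 ratio.

5.048; consistent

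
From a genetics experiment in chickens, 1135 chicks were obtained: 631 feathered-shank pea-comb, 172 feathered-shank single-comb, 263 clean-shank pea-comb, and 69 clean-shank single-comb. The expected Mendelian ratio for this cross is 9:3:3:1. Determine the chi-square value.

19.802

Expected counts for N = 1135 under a 9:3:3:1 ratio (total parts = 16):
  feathered-shank pea-comb: 1135 × 9/16 = 638.4375
  feathered-shank single-comb: 1135 × 3/16 = 212.8125
  clean-shank pea-comb: 1135 × 3/16 = 212.8125
  clean-shank single-comb: 1135 × 1/16 = 70.9375
χ² = Σ (O − E)² / E
  feathered-shank pea-comb: (631 − 638.4375)² / 638.4375 = 0.0866
  feathered-shank single-comb: (172 − 212.8125)² / 212.8125 = 7.8269
  clean-shank pea-comb: (263 − 212.8125)² / 212.8125 = 11.8357
  clean-shank single-comb: (69 − 70.9375)² / 70.9375 = 0.0529
χ² = 0.0866 + 7.8269 + 11.8357 + 0.0529 = 19.8021 ≈ 19.802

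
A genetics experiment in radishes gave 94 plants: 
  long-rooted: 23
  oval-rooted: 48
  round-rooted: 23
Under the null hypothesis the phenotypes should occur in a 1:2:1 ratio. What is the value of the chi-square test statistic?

0.043

The 1:2:1 ratio has 4 parts, so with N = 94 the expected counts are:
  long-rooted: 94 × 1/4 = 23.5
  oval-rooted: 94 × 2/4 = 47
  round-rooted: 94 × 1/4 = 23.5
χ² = Σ (O − E)² / E
  long-rooted: (23 − 23.5)² / 23.5 = 0.0106
  oval-rooted: (48 − 47)² / 47 = 0.0213
  round-rooted: (23 − 23.5)² / 23.5 = 0.0106
χ² = 0.0106 + 0.0213 + 0.0106 = 0.0425 ≈ 0.043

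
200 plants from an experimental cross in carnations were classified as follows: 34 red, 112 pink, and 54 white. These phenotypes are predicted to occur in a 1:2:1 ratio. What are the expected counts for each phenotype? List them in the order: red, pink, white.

50, 100, 50

Total ratio parts = 4. Expected numbers out of 200:
  red: 200 × 1/4 = 50
  pink: 200 × 2/4 = 100
  white: 200 × 1/4 = 50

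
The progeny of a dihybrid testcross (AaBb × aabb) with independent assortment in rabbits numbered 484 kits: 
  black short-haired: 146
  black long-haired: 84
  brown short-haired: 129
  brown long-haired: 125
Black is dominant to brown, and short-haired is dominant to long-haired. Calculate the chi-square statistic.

A dihybrid testcross with independent assortment gives a 1:1:1:1 ratio.
Expected counts for N = 484 under a 1:1:1:1 ratio (total parts = 4):
  black short-haired: 484 × 1/4 = 121
  black long-haired: 484 × 1/4 = 121
  brown short-haired: 484 × 1/4 = 121
  brown long-haired: 484 × 1/4 = 121
χ² = Σ (O − E)² / E
  black short-haired: (146 − 121)² / 121 = 5.1653
  black long-haired: (84 − 121)² / 121 = 11.3140
  brown short-haired: (129 − 121)² / 121 = 0.5289
  brown long-haired: (125 − 121)² / 121 = 0.1322
χ² = 5.1653 + 11.3140 + 0.5289 + 0.1322 = 17.1404 ≈ 17.140

17.140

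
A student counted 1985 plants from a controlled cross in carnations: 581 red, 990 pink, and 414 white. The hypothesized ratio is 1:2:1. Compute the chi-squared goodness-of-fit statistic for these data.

The 1:2:1 ratio has 4 parts, so with N = 1985 the expected counts are:
  red: 1985 × 1/4 = 496.25
  pink: 1985 × 2/4 = 992.5
  white: 1985 × 1/4 = 496.25
χ² = Σ (O − E)² / E
  red: (581 − 496.25)² / 496.25 = 14.4737
  pink: (990 − 992.5)² / 992.5 = 0.0063
  white: (414 − 496.25)² / 496.25 = 13.6324
χ² = 14.4737 + 0.0063 + 13.6324 = 28.1124 ≈ 28.112

28.112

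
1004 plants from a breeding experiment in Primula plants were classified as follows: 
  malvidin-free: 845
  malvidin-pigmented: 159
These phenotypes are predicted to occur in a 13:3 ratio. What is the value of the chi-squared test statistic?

5.594

Under the 13:3 hypothesis (Σ ratio = 16, N = 1004):
  malvidin-free: 1004 × 13/16 = 815.75
  malvidin-pigmented: 1004 × 3/16 = 188.25
χ² = Σ (O − E)² / E
  malvidin-free: (845 − 815.75)² / 815.75 = 1.0488
  malvidin-pigmented: (159 − 188.25)² / 188.25 = 4.5448
χ² = 1.0488 + 4.5448 = 5.5936 ≈ 5.594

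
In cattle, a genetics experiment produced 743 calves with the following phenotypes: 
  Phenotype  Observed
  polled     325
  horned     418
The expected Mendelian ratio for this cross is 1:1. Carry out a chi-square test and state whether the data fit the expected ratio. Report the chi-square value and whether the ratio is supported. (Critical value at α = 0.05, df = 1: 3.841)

Total ratio parts = 2. Expected numbers out of 743:
  polled: 743 × 1/2 = 371.5
  horned: 743 × 1/2 = 371.5
χ² = Σ (O − E)² / E
  polled: (325 − 371.5)² / 371.5 = 5.8203
  horned: (418 − 371.5)² / 371.5 = 5.8203
χ² = 5.8203 + 5.8203 = 11.6406 ≈ 11.641
Degrees of freedom = 2 − 1 = 1; critical value at α = 0.05 is 3.841.
Since 11.641 > 3.841, we reject the null hypothesis — the data do not fit the 1:1 ratio.

11.641; not consistent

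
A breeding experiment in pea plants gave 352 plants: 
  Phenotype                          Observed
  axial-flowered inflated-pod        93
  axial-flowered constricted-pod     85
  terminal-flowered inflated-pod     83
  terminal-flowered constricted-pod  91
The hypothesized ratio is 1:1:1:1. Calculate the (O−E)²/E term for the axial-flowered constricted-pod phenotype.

0.102

Expected counts for N = 352 under a 1:1:1:1 ratio (total parts = 4):
  axial-flowered inflated-pod: 352 × 1/4 = 88
  axial-flowered constricted-pod: 352 × 1/4 = 88
  terminal-flowered inflated-pod: 352 × 1/4 = 88
  terminal-flowered constricted-pod: 352 × 1/4 = 88
Contribution of axial-flowered constricted-pod: (85 − 88)² / 88 = 0.1023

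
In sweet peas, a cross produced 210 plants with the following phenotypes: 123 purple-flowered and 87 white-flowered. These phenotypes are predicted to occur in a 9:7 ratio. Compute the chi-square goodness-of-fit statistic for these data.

0.460

The 9:7 ratio has 16 parts, so with N = 210 the expected counts are:
  purple-flowered: 210 × 9/16 = 118.125
  white-flowered: 210 × 7/16 = 91.875
χ² = Σ (O − E)² / E
  purple-flowered: (123 − 118.125)² / 118.125 = 0.2012
  white-flowered: (87 − 91.875)² / 91.875 = 0.2587
χ² = 0.2012 + 0.2587 = 0.4599 ≈ 0.460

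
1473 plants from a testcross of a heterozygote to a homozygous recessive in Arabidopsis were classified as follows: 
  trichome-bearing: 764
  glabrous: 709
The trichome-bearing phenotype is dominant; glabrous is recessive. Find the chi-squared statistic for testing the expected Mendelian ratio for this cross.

2.054

A testcross of a heterozygote (Aa × aa) gives a 1:1 phenotypic ratio.
The 1:1 ratio has 2 parts, so with N = 1473 the expected counts are:
  trichome-bearing: 1473 × 1/2 = 736.5
  glabrous: 1473 × 1/2 = 736.5
χ² = Σ (O − E)² / E
  trichome-bearing: (764 − 736.5)² / 736.5 = 1.0268
  glabrous: (709 − 736.5)² / 736.5 = 1.0268
χ² = 1.0268 + 1.0268 = 2.0536 ≈ 2.054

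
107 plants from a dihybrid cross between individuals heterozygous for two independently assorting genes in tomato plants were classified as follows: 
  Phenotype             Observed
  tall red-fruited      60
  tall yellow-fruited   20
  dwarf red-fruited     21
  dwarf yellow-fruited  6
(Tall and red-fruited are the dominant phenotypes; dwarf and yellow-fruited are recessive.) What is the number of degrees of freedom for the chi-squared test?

A dihybrid F₂ with independent assortment and complete dominance at both loci gives a 9:3:3:1 phenotypic ratio.
A goodness-of-fit test with 4 phenotype classes has df = 4 − 1 = 3.

3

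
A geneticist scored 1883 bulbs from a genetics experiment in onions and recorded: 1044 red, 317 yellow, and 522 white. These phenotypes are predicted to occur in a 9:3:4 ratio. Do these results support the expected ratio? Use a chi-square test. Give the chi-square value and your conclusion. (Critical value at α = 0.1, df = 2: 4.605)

Under the 9:3:4 hypothesis (Σ ratio = 16, N = 1883):
  red: 1883 × 9/16 = 1059.1875
  yellow: 1883 × 3/16 = 353.0625
  white: 1883 × 4/16 = 470.75
χ² = Σ (O − E)² / E
  red: (1044 − 1059.1875)² / 1059.1875 = 0.2178
  yellow: (317 − 353.0625)² / 353.0625 = 3.6835
  white: (522 − 470.75)² / 470.75 = 5.5795
χ² = 0.2178 + 3.6835 + 5.5795 = 9.4808 ≈ 9.481
Degrees of freedom = 3 − 1 = 2; critical value at α = 0.1 is 4.605.
Since 9.481 > 4.605, we reject the null hypothesis — the data do not fit the 9:3:4 ratio.

9.481; not consistent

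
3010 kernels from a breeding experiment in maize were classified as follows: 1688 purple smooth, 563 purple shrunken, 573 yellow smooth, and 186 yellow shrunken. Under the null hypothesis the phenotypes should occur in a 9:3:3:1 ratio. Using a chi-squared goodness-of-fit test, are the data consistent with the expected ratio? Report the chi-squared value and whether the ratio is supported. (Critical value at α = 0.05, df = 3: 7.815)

0.175; consistent

Total ratio parts = 16. Expected numbers out of 3010:
  purple smooth: 3010 × 9/16 = 1693.125
  purple shrunken: 3010 × 3/16 = 564.375
  yellow smooth: 3010 × 3/16 = 564.375
  yellow shrunken: 3010 × 1/16 = 188.125
χ² = Σ (O − E)² / E
  purple smooth: (1688 − 1693.125)² / 1693.125 = 0.0155
  purple shrunken: (563 − 564.375)² / 564.375 = 0.0033
  yellow smooth: (573 − 564.375)² / 564.375 = 0.1318
  yellow shrunken: (186 − 188.125)² / 188.125 = 0.0240
χ² = 0.0155 + 0.0033 + 0.1318 + 0.0240 = 0.1746 ≈ 0.175
Degrees of freedom = 4 − 1 = 3; critical value at α = 0.05 is 7.815.
Since 0.175 < 7.815, we fail to reject the null hypothesis — the data are consistent with the 9:3:3:1 ratio.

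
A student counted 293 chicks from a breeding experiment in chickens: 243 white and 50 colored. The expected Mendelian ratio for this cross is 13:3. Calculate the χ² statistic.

Total ratio parts = 16. Expected numbers out of 293:
  white: 293 × 13/16 = 238.0625
  colored: 293 × 3/16 = 54.9375
χ² = Σ (O − E)² / E
  white: (243 − 238.0625)² / 238.0625 = 0.1024
  colored: (50 − 54.9375)² / 54.9375 = 0.4438
χ² = 0.1024 + 0.4438 = 0.5462 ≈ 0.546

0.546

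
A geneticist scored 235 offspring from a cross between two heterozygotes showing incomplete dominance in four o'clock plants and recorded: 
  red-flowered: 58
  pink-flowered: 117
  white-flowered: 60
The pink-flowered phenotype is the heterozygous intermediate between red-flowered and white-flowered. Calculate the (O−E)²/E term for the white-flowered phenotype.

With incomplete dominance, a heterozygote × heterozygote cross gives a 1:2:1 phenotypic ratio.
Expected counts for N = 235 under a 1:2:1 ratio (total parts = 4):
  red-flowered: 235 × 1/4 = 58.75
  pink-flowered: 235 × 2/4 = 117.5
  white-flowered: 235 × 1/4 = 58.75
Contribution of white-flowered: (60 − 58.75)² / 58.75 = 0.0266

0.027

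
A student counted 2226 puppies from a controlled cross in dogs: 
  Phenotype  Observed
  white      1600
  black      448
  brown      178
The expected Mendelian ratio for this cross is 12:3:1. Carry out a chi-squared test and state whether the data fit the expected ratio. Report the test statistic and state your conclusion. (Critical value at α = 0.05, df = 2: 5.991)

Expected counts for N = 2226 under a 12:3:1 ratio (total parts = 16):
  white: 2226 × 12/16 = 1669.5
  black: 2226 × 3/16 = 417.375
  brown: 2226 × 1/16 = 139.125
χ² = Σ (O − E)² / E
  white: (1600 − 1669.5)² / 1669.5 = 2.8932
  black: (448 − 417.375)² / 417.375 = 2.2471
  brown: (178 − 139.125)² / 139.125 = 10.8626
χ² = 2.8932 + 2.2471 + 10.8626 = 16.0029 ≈ 16.003
Degrees of freedom = 3 − 1 = 2; critical value at α = 0.05 is 5.991.
Since 16.003 > 5.991, we reject the null hypothesis — the data do not fit the 12:3:1 ratio.

16.003; not consistent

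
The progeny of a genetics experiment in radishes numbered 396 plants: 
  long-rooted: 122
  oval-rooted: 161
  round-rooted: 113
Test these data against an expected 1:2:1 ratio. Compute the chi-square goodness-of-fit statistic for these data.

Under the 1:2:1 hypothesis (Σ ratio = 4, N = 396):
  long-rooted: 396 × 1/4 = 99
  oval-rooted: 396 × 2/4 = 198
  round-rooted: 396 × 1/4 = 99
χ² = Σ (O − E)² / E
  long-rooted: (122 − 99)² / 99 = 5.3434
  oval-rooted: (161 − 198)² / 198 = 6.9141
  round-rooted: (113 − 99)² / 99 = 1.9798
χ² = 5.3434 + 6.9141 + 1.9798 = 14.2373 ≈ 14.237

14.237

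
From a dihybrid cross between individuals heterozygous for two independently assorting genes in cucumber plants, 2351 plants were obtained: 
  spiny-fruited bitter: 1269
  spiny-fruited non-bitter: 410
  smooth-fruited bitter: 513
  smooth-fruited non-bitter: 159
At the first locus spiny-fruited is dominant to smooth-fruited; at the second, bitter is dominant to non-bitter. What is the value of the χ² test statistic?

A dihybrid F₂ with independent assortment and complete dominance at both loci gives a 9:3:3:1 phenotypic ratio.
Total ratio parts = 16. Expected numbers out of 2351:
  spiny-fruited bitter: 2351 × 9/16 = 1322.4375
  spiny-fruited non-bitter: 2351 × 3/16 = 440.8125
  smooth-fruited bitter: 2351 × 3/16 = 440.8125
  smooth-fruited non-bitter: 2351 × 1/16 = 146.9375
χ² = Σ (O − E)² / E
  spiny-fruited bitter: (1269 − 1322.4375)² / 1322.4375 = 2.1593
  spiny-fruited non-bitter: (410 − 440.8125)² / 440.8125 = 2.1538
  smooth-fruited bitter: (513 − 440.8125)² / 440.8125 = 11.8214
  smooth-fruited non-bitter: (159 − 146.9375)² / 146.9375 = 0.9902
χ² = 2.1593 + 2.1538 + 11.8214 + 0.9902 = 17.1247 ≈ 17.125

17.125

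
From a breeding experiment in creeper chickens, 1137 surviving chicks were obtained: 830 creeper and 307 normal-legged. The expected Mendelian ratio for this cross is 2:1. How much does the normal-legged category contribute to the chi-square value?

Under the 2:1 hypothesis (Σ ratio = 3, N = 1137):
  creeper: 1137 × 2/3 = 758
  normal-legged: 1137 × 1/3 = 379
Contribution of normal-legged: (307 − 379)² / 379 = 13.6781

13.678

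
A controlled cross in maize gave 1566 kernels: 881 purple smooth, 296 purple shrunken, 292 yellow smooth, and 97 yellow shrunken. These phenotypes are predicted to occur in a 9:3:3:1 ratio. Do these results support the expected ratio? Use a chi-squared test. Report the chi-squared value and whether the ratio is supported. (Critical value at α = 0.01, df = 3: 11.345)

0.036; consistent

Total ratio parts = 16. Expected numbers out of 1566:
  purple smooth: 1566 × 9/16 = 880.875
  purple shrunken: 1566 × 3/16 = 293.625
  yellow smooth: 1566 × 3/16 = 293.625
  yellow shrunken: 1566 × 1/16 = 97.875
χ² = Σ (O − E)² / E
  purple smooth: (881 − 880.875)² / 880.875 = 0.0000
  purple shrunken: (296 − 293.625)² / 293.625 = 0.0192
  yellow smooth: (292 − 293.625)² / 293.625 = 0.0090
  yellow shrunken: (97 − 97.875)² / 97.875 = 0.0078
χ² = 0.0000 + 0.0192 + 0.0090 + 0.0078 = 0.036
Degrees of freedom = 4 − 1 = 3; critical value at α = 0.01 is 11.345.
Since 0.036 < 11.345, we fail to reject the null hypothesis — the data are consistent with the 9:3:3:1 ratio.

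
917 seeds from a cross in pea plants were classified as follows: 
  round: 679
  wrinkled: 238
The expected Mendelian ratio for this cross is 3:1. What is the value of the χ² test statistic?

0.445

The 3:1 ratio has 4 parts, so with N = 917 the expected counts are:
  round: 917 × 3/4 = 687.75
  wrinkled: 917 × 1/4 = 229.25
χ² = Σ (O − E)² / E
  round: (679 − 687.75)² / 687.75 = 0.1113
  wrinkled: (238 − 229.25)² / 229.25 = 0.3340
χ² = 0.1113 + 0.3340 = 0.4453 ≈ 0.445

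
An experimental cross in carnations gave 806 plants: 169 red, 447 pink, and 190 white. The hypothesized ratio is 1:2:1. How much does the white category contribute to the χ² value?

0.656

Expected counts for N = 806 under a 1:2:1 ratio (total parts = 4):
  red: 806 × 1/4 = 201.5
  pink: 806 × 2/4 = 403
  white: 806 × 1/4 = 201.5
Contribution of white: (190 − 201.5)² / 201.5 = 0.6563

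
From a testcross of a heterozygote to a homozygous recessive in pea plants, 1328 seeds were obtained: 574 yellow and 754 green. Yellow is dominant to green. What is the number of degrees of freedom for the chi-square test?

A testcross of a heterozygote (Aa × aa) gives a 1:1 phenotypic ratio.
A goodness-of-fit test with 2 phenotype classes has df = 2 − 1 = 1.

1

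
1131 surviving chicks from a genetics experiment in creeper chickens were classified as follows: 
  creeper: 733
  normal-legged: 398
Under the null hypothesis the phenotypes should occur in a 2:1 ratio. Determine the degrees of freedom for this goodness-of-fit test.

A goodness-of-fit test with 2 phenotype classes has df = 2 − 1 = 1.

1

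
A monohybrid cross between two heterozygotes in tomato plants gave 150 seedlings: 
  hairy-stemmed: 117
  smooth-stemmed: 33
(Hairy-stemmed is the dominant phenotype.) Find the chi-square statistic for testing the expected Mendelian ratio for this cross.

0.720

For a monohybrid cross between heterozygotes with complete dominance, the expected phenotypic ratio is 3:1.
Under the 3:1 hypothesis (Σ ratio = 4, N = 150):
  hairy-stemmed: 150 × 3/4 = 112.5
  smooth-stemmed: 150 × 1/4 = 37.5
χ² = Σ (O − E)² / E
  hairy-stemmed: (117 − 112.5)² / 112.5 = 0.1800
  smooth-stemmed: (33 − 37.5)² / 37.5 = 0.5400
χ² = 0.1800 + 0.5400 = 0.720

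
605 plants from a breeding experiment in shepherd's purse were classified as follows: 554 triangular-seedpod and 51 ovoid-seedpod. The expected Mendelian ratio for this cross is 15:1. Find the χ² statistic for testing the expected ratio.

Total ratio parts = 16. Expected numbers out of 605:
  triangular-seedpod: 605 × 15/16 = 567.1875
  ovoid-seedpod: 605 × 1/16 = 37.8125
χ² = Σ (O − E)² / E
  triangular-seedpod: (554 − 567.1875)² / 567.1875 = 0.3066
  ovoid-seedpod: (51 − 37.8125)² / 37.8125 = 4.5993
χ² = 0.3066 + 4.5993 = 4.9059 ≈ 4.906

4.906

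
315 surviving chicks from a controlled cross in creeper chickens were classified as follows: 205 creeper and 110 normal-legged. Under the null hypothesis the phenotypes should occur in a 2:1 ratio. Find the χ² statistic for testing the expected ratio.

Total ratio parts = 3. Expected numbers out of 315:
  creeper: 315 × 2/3 = 210
  normal-legged: 315 × 1/3 = 105
χ² = Σ (O − E)² / E
  creeper: (205 − 210)² / 210 = 0.1190
  normal-legged: (110 − 105)² / 105 = 0.2381
χ² = 0.1190 + 0.2381 = 0.3571 ≈ 0.357

0.357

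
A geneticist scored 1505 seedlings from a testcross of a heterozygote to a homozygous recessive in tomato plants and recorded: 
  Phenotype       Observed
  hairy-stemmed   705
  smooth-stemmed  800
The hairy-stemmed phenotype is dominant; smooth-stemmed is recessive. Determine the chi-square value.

5.997

A testcross of a heterozygote (Aa × aa) gives a 1:1 phenotypic ratio.
Under the 1:1 hypothesis (Σ ratio = 2, N = 1505):
  hairy-stemmed: 1505 × 1/2 = 752.5
  smooth-stemmed: 1505 × 1/2 = 752.5
χ² = Σ (O − E)² / E
  hairy-stemmed: (705 − 752.5)² / 752.5 = 2.9983
  smooth-stemmed: (800 − 752.5)² / 752.5 = 2.9983
χ² = 2.9983 + 2.9983 = 5.9966 ≈ 5.997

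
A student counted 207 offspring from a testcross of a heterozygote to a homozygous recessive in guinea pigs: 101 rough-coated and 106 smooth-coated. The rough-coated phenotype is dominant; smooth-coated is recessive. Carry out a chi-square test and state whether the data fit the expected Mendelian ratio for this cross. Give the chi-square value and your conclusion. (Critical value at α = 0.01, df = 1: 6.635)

A testcross of a heterozygote (Aa × aa) gives a 1:1 phenotypic ratio.
Under the 1:1 hypothesis (Σ ratio = 2, N = 207):
  rough-coated: 207 × 1/2 = 103.5
  smooth-coated: 207 × 1/2 = 103.5
χ² = Σ (O − E)² / E
  rough-coated: (101 − 103.5)² / 103.5 = 0.0604
  smooth-coated: (106 − 103.5)² / 103.5 = 0.0604
χ² = 0.0604 + 0.0604 = 0.1208 ≈ 0.121
Degrees of freedom = 2 − 1 = 1; critical value at α = 0.01 is 6.635.
Since 0.121 < 6.635, we fail to reject the null hypothesis — the data are consistent with the 1:1 ratio.

0.121; consistent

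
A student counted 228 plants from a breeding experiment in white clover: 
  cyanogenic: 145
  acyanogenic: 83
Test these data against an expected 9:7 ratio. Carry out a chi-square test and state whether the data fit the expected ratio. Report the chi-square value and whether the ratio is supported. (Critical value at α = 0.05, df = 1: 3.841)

5.000; not consistent

The 9:7 ratio has 16 parts, so with N = 228 the expected counts are:
  cyanogenic: 228 × 9/16 = 128.25
  acyanogenic: 228 × 7/16 = 99.75
χ² = Σ (O − E)² / E
  cyanogenic: (145 − 128.25)² / 128.25 = 2.1876
  acyanogenic: (83 − 99.75)² / 99.75 = 2.8127
χ² = 2.1876 + 2.8127 = 5.0003 ≈ 5.000
Degrees of freedom = 2 − 1 = 1; critical value at α = 0.05 is 3.841.
Since 5.000 > 3.841, we reject the null hypothesis — the data do not fit the 9:7 ratio.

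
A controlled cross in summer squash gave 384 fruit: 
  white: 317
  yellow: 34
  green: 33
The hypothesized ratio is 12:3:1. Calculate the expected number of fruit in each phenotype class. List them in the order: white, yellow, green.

288, 72, 24

Under the 12:3:1 hypothesis (Σ ratio = 16, N = 384):
  white: 384 × 12/16 = 288
  yellow: 384 × 3/16 = 72
  green: 384 × 1/16 = 24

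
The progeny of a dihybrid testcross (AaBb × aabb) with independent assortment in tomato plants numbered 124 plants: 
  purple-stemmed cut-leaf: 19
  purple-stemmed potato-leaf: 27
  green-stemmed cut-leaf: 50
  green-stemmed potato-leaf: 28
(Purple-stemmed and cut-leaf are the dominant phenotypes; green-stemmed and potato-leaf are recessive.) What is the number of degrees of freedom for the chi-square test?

3

A dihybrid testcross with independent assortment gives a 1:1:1:1 ratio.
A goodness-of-fit test with 4 phenotype classes has df = 4 − 1 = 3.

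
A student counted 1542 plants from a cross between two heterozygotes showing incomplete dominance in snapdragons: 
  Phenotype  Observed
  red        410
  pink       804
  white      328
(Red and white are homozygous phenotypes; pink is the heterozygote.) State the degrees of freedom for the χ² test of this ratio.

2

With incomplete dominance, a heterozygote × heterozygote cross gives a 1:2:1 phenotypic ratio.
A goodness-of-fit test with 3 phenotype classes has df = 3 − 1 = 2.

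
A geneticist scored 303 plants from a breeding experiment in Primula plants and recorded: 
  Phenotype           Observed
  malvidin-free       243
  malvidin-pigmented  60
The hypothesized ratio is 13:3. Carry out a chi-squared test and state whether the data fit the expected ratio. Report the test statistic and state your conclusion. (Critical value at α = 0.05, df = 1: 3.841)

The 13:3 ratio has 16 parts, so with N = 303 the expected counts are:
  malvidin-free: 303 × 13/16 = 246.1875
  malvidin-pigmented: 303 × 3/16 = 56.8125
χ² = Σ (O − E)² / E
  malvidin-free: (243 − 246.1875)² / 246.1875 = 0.0413
  malvidin-pigmented: (60 − 56.8125)² / 56.8125 = 0.1788
χ² = 0.0413 + 0.1788 = 0.2201 ≈ 0.220
Degrees of freedom = 2 − 1 = 1; critical value at α = 0.05 is 3.841.
Since 0.220 < 3.841, we fail to reject the null hypothesis — the data are consistent with the 13:3 ratio.

0.220; consistent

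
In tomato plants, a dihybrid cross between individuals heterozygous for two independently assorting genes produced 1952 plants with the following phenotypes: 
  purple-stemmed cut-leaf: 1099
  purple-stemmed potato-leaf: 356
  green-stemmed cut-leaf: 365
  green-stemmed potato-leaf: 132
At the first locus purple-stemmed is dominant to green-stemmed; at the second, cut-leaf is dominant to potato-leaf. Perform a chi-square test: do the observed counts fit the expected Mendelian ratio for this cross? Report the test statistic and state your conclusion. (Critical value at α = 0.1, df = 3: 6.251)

1.097; consistent

A dihybrid F₂ with independent assortment and complete dominance at both loci gives a 9:3:3:1 phenotypic ratio.
Total ratio parts = 16. Expected numbers out of 1952:
  purple-stemmed cut-leaf: 1952 × 9/16 = 1098
  purple-stemmed potato-leaf: 1952 × 3/16 = 366
  green-stemmed cut-leaf: 1952 × 3/16 = 366
  green-stemmed potato-leaf: 1952 × 1/16 = 122
χ² = Σ (O − E)² / E
  purple-stemmed cut-leaf: (1099 − 1098)² / 1098 = 0.0009
  purple-stemmed potato-leaf: (356 − 366)² / 366 = 0.2732
  green-stemmed cut-leaf: (365 − 366)² / 366 = 0.0027
  green-stemmed potato-leaf: (132 − 122)² / 122 = 0.8197
χ² = 0.0009 + 0.2732 + 0.0027 + 0.8197 = 1.0965 ≈ 1.097
Degrees of freedom = 4 − 1 = 3; critical value at α = 0.1 is 6.251.
Since 1.097 < 6.251, we fail to reject the null hypothesis — the data are consistent with the 9:3:3:1 ratio.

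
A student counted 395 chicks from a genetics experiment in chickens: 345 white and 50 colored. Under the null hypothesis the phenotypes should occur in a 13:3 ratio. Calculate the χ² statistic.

Expected counts for N = 395 under a 13:3 ratio (total parts = 16):
  white: 395 × 13/16 = 320.9375
  colored: 395 × 3/16 = 74.0625
χ² = Σ (O − E)² / E
  white: (345 − 320.9375)² / 320.9375 = 1.8041
  colored: (50 − 74.0625)² / 74.0625 = 7.8178
χ² = 1.8041 + 7.8178 = 9.6219 ≈ 9.622

9.622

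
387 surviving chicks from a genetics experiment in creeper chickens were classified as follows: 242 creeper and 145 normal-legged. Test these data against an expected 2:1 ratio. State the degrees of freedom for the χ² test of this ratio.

A goodness-of-fit test with 2 phenotype classes has df = 2 − 1 = 1.

1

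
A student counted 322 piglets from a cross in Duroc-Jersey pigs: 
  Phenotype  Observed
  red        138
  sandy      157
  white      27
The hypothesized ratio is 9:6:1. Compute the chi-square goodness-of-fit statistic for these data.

23.499

Under the 9:6:1 hypothesis (Σ ratio = 16, N = 322):
  red: 322 × 9/16 = 181.125
  sandy: 322 × 6/16 = 120.75
  white: 322 × 1/16 = 20.125
χ² = Σ (O − E)² / E
  red: (138 − 181.125)² / 181.125 = 10.2679
  sandy: (157 − 120.75)² / 120.75 = 10.8825
  white: (27 − 20.125)² / 20.125 = 2.3486
χ² = 10.2679 + 10.8825 + 2.3486 = 23.499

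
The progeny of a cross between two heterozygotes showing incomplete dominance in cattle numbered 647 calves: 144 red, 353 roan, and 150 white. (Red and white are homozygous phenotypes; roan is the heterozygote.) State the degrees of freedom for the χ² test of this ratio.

2

With incomplete dominance, a heterozygote × heterozygote cross gives a 1:2:1 phenotypic ratio.
A goodness-of-fit test with 3 phenotype classes has df = 3 − 1 = 2.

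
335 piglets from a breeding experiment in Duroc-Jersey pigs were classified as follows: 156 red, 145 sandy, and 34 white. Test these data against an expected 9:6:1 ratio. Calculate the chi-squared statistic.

Total ratio parts = 16. Expected numbers out of 335:
  red: 335 × 9/16 = 188.4375
  sandy: 335 × 6/16 = 125.625
  white: 335 × 1/16 = 20.9375
χ² = Σ (O − E)² / E
  red: (156 − 188.4375)² / 188.4375 = 5.5838
  sandy: (145 − 125.625)² / 125.625 = 2.9882
  white: (34 − 20.9375)² / 20.9375 = 8.1494
χ² = 5.5838 + 2.9882 + 8.1494 = 16.7214 ≈ 16.721

16.721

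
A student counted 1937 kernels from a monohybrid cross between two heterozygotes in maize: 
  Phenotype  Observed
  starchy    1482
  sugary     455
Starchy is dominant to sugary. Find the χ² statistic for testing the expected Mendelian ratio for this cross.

2.356

For a monohybrid cross between heterozygotes with complete dominance, the expected phenotypic ratio is 3:1.
The 3:1 ratio has 4 parts, so with N = 1937 the expected counts are:
  starchy: 1937 × 3/4 = 1452.75
  sugary: 1937 × 1/4 = 484.25
χ² = Σ (O − E)² / E
  starchy: (1482 − 1452.75)² / 1452.75 = 0.5889
  sugary: (455 − 484.25)² / 484.25 = 1.7668
χ² = 0.5889 + 1.7668 = 2.3557 ≈ 2.356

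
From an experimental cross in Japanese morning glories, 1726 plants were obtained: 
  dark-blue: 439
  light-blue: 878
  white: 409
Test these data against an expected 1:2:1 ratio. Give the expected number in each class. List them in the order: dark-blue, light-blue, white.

431.5, 863, 431.5

Under the 1:2:1 hypothesis (Σ ratio = 4, N = 1726):
  dark-blue: 1726 × 1/4 = 431.5
  light-blue: 1726 × 2/4 = 863
  white: 1726 × 1/4 = 431.5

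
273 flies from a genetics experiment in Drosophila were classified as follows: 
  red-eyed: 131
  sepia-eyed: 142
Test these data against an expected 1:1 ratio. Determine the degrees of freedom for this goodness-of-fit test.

A goodness-of-fit test with 2 phenotype classes has df = 2 − 1 = 1.

1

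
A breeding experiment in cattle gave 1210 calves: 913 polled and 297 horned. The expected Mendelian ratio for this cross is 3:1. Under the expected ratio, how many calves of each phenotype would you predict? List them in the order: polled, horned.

907.5, 302.5

Expected counts for N = 1210 under a 3:1 ratio (total parts = 4):
  polled: 1210 × 3/4 = 907.5
  horned: 1210 × 1/4 = 302.5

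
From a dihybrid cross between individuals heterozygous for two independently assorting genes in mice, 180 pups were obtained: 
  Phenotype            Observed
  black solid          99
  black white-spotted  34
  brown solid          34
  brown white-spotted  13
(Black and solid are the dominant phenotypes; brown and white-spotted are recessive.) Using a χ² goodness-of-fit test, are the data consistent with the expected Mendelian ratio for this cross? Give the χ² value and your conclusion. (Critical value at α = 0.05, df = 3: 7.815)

A dihybrid F₂ with independent assortment and complete dominance at both loci gives a 9:3:3:1 phenotypic ratio.
Total ratio parts = 16. Expected numbers out of 180:
  black solid: 180 × 9/16 = 101.25
  black white-spotted: 180 × 3/16 = 33.75
  brown solid: 180 × 3/16 = 33.75
  brown white-spotted: 180 × 1/16 = 11.25
χ² = Σ (O − E)² / E
  black solid: (99 − 101.25)² / 101.25 = 0.0500
  black white-spotted: (34 − 33.75)² / 33.75 = 0.0019
  brown solid: (34 − 33.75)² / 33.75 = 0.0019
  brown white-spotted: (13 − 11.25)² / 11.25 = 0.2722
χ² = 0.0500 + 0.0019 + 0.0019 + 0.2722 = 0.326
Degrees of freedom = 4 − 1 = 3; critical value at α = 0.05 is 7.815.
Since 0.326 < 7.815, we fail to reject the null hypothesis — the data are consistent with the 9:3:3:1 ratio.

0.326; consistent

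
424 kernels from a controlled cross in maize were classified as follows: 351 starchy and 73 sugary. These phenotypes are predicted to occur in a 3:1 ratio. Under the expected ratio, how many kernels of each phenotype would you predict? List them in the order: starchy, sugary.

The 3:1 ratio has 4 parts, so with N = 424 the expected counts are:
  starchy: 424 × 3/4 = 318
  sugary: 424 × 1/4 = 106

318, 106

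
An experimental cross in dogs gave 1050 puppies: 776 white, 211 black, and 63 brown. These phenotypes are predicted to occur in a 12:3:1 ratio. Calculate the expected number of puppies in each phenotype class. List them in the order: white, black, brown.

Expected counts for N = 1050 under a 12:3:1 ratio (total parts = 16):
  white: 1050 × 12/16 = 787.5
  black: 1050 × 3/16 = 196.875
  brown: 1050 × 1/16 = 65.625

787.5, 196.875, 65.625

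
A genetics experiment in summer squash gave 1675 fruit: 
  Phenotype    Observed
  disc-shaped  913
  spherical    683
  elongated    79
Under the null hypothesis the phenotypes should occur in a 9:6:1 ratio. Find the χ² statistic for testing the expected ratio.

Total ratio parts = 16. Expected numbers out of 1675:
  disc-shaped: 1675 × 9/16 = 942.1875
  spherical: 1675 × 6/16 = 628.125
  elongated: 1675 × 1/16 = 104.6875
χ² = Σ (O − E)² / E
  disc-shaped: (913 − 942.1875)² / 942.1875 = 0.9042
  spherical: (683 − 628.125)² / 628.125 = 4.7941
  elongated: (79 − 104.6875)² / 104.6875 = 6.3030
χ² = 0.9042 + 4.7941 + 6.3030 = 12.0013 ≈ 12.001

12.001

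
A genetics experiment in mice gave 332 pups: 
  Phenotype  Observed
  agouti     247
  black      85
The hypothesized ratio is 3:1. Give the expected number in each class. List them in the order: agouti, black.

249, 83

Under the 3:1 hypothesis (Σ ratio = 4, N = 332):
  agouti: 332 × 3/4 = 249
  black: 332 × 1/4 = 83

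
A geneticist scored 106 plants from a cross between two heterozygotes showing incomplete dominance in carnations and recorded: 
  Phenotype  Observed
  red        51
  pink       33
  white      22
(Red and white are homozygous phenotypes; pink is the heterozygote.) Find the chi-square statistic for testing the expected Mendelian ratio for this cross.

30.962

With incomplete dominance, a heterozygote × heterozygote cross gives a 1:2:1 phenotypic ratio.
Under the 1:2:1 hypothesis (Σ ratio = 4, N = 106):
  red: 106 × 1/4 = 26.5
  pink: 106 × 2/4 = 53
  white: 106 × 1/4 = 26.5
χ² = Σ (O − E)² / E
  red: (51 − 26.5)² / 26.5 = 22.6509
  pink: (33 − 53)² / 53 = 7.5472
  white: (22 − 26.5)² / 26.5 = 0.7642
χ² = 22.6509 + 7.5472 + 0.7642 = 30.9623 ≈ 30.962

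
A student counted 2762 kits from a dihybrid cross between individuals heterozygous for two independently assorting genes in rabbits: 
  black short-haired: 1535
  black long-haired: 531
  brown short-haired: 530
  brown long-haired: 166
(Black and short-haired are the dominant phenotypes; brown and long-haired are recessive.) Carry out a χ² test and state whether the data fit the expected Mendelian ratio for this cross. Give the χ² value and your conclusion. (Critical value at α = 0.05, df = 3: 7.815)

1.094; consistent

A dihybrid F₂ with independent assortment and complete dominance at both loci gives a 9:3:3:1 phenotypic ratio.
Expected counts for N = 2762 under a 9:3:3:1 ratio (total parts = 16):
  black short-haired: 2762 × 9/16 = 1553.625
  black long-haired: 2762 × 3/16 = 517.875
  brown short-haired: 2762 × 3/16 = 517.875
  brown long-haired: 2762 × 1/16 = 172.625
χ² = Σ (O − E)² / E
  black short-haired: (1535 − 1553.625)² / 1553.625 = 0.2233
  black long-haired: (531 − 517.875)² / 517.875 = 0.3326
  brown short-haired: (530 − 517.875)² / 517.875 = 0.2839
  brown long-haired: (166 − 172.625)² / 172.625 = 0.2543
χ² = 0.2233 + 0.3326 + 0.2839 + 0.2543 = 1.0941 ≈ 1.094
Degrees of freedom = 4 − 1 = 3; critical value at α = 0.05 is 7.815.
Since 1.094 < 7.815, we fail to reject the null hypothesis — the data are consistent with the 9:3:3:1 ratio.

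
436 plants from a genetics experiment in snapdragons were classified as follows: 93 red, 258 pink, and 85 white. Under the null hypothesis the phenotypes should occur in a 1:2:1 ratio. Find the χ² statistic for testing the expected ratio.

Under the 1:2:1 hypothesis (Σ ratio = 4, N = 436):
  red: 436 × 1/4 = 109
  pink: 436 × 2/4 = 218
  white: 436 × 1/4 = 109
χ² = Σ (O − E)² / E
  red: (93 − 109)² / 109 = 2.3486
  pink: (258 − 218)² / 218 = 7.3394
  white: (85 − 109)² / 109 = 5.2844
χ² = 2.3486 + 7.3394 + 5.2844 = 14.9724 ≈ 14.972

14.972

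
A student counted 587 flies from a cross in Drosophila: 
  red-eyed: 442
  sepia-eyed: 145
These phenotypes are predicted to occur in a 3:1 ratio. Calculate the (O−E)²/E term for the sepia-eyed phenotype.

0.021

Under the 3:1 hypothesis (Σ ratio = 4, N = 587):
  red-eyed: 587 × 3/4 = 440.25
  sepia-eyed: 587 × 1/4 = 146.75
Contribution of sepia-eyed: (145 − 146.75)² / 146.75 = 0.0209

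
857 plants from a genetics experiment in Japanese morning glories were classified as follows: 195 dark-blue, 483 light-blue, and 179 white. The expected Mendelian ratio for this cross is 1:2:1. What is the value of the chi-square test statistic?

14.461

Expected counts for N = 857 under a 1:2:1 ratio (total parts = 4):
  dark-blue: 857 × 1/4 = 214.25
  light-blue: 857 × 2/4 = 428.5
  white: 857 × 1/4 = 214.25
χ² = Σ (O − E)² / E
  dark-blue: (195 − 214.25)² / 214.25 = 1.7296
  light-blue: (483 − 428.5)² / 428.5 = 6.9317
  white: (179 − 214.25)² / 214.25 = 5.7996
χ² = 1.7296 + 6.9317 + 5.7996 = 14.4609 ≈ 14.461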